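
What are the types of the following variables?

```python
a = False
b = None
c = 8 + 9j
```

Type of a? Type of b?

a is bool; b is NoneType

bool, NoneType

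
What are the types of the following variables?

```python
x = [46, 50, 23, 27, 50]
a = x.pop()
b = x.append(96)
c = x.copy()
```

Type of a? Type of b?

list.pop() returns the element (int); list.append() returns None

int, NoneType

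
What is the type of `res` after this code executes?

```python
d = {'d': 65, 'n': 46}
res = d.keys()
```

.keys() returns a dict_keys view object

dict_keys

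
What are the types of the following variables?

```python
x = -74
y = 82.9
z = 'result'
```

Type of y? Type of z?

y is float; z is str

float, str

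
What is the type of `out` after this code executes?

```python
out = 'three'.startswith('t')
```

str.startswith() returns bool

bool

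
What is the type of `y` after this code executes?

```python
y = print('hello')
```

print() returns None

NoneType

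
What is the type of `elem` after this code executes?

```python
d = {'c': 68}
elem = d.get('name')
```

dict.get() returns None when key 'name' is not found and no default given

NoneType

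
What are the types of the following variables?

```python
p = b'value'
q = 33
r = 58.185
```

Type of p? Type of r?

p is bytes; r is float

bytes, float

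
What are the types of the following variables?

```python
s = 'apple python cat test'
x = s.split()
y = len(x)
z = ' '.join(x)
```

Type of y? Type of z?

len() returns int; str.join() returns str

int, str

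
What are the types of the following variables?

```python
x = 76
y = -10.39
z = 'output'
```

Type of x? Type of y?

x is int; y is float

int, float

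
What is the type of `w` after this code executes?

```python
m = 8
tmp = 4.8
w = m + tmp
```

int + float returns float (8 + 4.8 = 12.8)

float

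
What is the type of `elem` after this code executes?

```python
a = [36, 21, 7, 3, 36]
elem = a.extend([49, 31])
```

list.extend() returns None

NoneType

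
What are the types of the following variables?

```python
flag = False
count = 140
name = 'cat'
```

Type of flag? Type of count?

flag is bool; count is int

bool, int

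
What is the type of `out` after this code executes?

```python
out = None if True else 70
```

Ternary: condition is True, if branch (None) taken → NoneType

NoneType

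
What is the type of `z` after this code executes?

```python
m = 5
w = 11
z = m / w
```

int / int always returns float in Python 3 (5 / 11 = 0.454545)

float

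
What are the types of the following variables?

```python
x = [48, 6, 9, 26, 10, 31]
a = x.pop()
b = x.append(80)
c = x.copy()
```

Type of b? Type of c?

list.append() returns None; list.copy() returns list

NoneType, list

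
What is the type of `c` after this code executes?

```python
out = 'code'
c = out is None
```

'is' comparison returns bool

bool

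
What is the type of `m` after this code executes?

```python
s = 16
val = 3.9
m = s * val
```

int * float returns float (16 * 3.9 = 62.4)

float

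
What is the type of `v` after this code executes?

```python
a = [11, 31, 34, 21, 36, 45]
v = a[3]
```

Indexing a list of ints returns int (a[3] = 21)

int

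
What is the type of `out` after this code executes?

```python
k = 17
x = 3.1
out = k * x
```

int * float returns float (17 * 3.1 = 52.7)

float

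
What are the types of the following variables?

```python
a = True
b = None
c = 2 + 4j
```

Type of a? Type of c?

a is bool; c is complex

bool, complex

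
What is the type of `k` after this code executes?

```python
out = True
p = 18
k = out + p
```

bool + int returns int (True is 1, so 1 + 18 = 19)

int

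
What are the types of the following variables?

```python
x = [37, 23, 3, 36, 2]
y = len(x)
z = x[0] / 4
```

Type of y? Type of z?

len() returns int; int / int returns float

int, float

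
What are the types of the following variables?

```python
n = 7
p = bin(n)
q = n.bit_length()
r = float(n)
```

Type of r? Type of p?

float() returns float; bin() returns str

float, str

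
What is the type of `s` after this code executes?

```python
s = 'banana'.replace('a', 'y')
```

str.replace() returns str

str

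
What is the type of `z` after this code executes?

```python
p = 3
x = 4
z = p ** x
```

int ** positive int returns int (3 ** 4 = 81)

int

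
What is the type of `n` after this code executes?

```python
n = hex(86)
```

hex() returns str representation

str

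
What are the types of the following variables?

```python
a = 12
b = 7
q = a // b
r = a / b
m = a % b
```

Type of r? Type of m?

int / int returns float; int % int returns int

float, int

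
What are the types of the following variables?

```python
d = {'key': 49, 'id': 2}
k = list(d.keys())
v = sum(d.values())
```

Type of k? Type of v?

list(...) returns list; sum of int values returns int

list, int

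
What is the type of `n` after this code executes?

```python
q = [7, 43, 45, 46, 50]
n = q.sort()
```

list.sort() returns None (sorts in place)

NoneType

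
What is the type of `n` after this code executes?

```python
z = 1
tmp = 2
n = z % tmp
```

int % int returns int (1 % 2 = 1)

int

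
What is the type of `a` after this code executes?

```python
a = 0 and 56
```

'and' returns the first falsy value (0, which is int)

int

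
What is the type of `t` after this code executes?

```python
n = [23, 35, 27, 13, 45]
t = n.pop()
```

list.pop() returns the popped element (int here)

int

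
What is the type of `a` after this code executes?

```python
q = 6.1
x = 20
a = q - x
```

float - int returns float (6.1 - 20 = -13.9)

float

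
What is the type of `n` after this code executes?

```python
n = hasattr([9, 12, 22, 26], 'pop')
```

hasattr() returns bool

bool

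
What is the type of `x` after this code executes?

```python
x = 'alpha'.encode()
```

str.encode() returns bytes

bytes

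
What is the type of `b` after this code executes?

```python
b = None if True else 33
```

Ternary: condition is True, if branch (None) taken → NoneType

NoneType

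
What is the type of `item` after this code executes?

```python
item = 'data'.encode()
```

str.encode() returns bytes

bytes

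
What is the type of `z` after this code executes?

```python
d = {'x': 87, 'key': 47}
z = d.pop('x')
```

dict.pop() returns the value (int)

int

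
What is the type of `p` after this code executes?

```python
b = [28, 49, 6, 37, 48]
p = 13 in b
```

'in' operator returns bool

bool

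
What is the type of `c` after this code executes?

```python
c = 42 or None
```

'or' returns first truthy value (42, int)

int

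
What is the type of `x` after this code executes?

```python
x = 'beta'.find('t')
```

str.find() returns int (index, or -1)

int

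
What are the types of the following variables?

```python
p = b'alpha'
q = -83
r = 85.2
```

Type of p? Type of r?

p is bytes; r is float

bytes, float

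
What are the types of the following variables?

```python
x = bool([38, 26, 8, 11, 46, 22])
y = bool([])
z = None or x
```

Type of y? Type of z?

bool() returns bool; None or <bool> returns the bool

bool, bool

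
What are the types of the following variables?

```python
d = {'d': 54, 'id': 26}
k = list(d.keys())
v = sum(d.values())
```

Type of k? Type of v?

list(...) returns list; sum of int values returns int

list, int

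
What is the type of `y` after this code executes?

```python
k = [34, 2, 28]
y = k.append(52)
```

list.append() returns None (mutates in place)

NoneType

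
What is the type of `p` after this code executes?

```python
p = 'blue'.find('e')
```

str.find() returns int (index, or -1)

int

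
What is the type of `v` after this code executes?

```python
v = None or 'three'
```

'or' with None returns the other value ('three', str)

str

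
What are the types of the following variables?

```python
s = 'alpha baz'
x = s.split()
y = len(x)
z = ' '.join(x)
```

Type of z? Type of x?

str.join() returns str; str.split() returns list

str, list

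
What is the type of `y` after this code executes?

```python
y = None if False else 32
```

Ternary: condition is False, else branch (32) taken → int

int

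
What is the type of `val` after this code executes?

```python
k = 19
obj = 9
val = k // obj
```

int // int returns int (19 // 9 = 2)

int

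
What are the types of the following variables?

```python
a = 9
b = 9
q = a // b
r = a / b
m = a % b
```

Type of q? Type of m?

int // int returns int; int % int returns int

int, int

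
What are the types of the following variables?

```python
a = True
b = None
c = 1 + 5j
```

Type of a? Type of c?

a is bool; c is complex

bool, complex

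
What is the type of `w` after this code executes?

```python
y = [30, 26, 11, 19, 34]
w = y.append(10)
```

list.append() returns None (mutates in place)

NoneType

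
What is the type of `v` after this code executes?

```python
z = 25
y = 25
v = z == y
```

Equality comparison returns bool

bool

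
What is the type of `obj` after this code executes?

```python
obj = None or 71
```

'or' with None returns the other value (71, int)

int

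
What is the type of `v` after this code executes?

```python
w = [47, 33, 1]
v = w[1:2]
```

Slicing a list always returns a list

list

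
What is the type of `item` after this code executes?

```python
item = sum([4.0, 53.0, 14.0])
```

sum() of floats returns float

float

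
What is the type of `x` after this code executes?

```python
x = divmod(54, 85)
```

divmod() returns a tuple (quotient, remainder)

tuple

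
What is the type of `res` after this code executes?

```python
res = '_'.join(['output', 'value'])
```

str.join() returns str

str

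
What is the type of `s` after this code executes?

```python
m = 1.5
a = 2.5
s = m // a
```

float // float returns float (floor division preserves float type)

float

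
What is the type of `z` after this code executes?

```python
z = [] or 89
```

'or' returns first truthy value (89, which is int)

int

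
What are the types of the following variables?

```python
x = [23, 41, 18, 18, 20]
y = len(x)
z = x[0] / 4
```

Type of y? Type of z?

len() returns int; int / int returns float

int, float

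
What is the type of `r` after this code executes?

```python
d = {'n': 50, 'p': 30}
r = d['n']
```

Accessing dict[str, int] with key 'n' returns int value 50

int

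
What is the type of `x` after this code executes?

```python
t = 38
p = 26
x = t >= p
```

Comparison operators return bool

bool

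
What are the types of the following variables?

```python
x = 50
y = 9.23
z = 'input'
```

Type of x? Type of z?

x is int; z is str

int, str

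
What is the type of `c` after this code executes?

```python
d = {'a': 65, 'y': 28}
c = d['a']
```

Accessing dict[str, int] with key 'a' returns int value 65

int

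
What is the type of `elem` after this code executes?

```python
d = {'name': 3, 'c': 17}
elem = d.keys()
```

.keys() returns a dict_keys view object

dict_keys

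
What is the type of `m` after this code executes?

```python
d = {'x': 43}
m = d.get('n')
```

dict.get() returns None when key 'n' is not found and no default given

NoneType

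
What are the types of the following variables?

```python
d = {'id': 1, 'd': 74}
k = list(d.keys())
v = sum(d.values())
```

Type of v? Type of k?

sum of int values returns int; list(...) returns list

int, list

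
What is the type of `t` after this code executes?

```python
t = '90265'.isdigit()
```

str.isdigit() returns bool

bool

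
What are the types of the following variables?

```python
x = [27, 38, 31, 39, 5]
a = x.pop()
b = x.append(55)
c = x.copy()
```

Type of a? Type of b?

list.pop() returns the element (int); list.append() returns None

int, NoneType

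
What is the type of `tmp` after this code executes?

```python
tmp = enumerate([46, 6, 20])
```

enumerate() returns an enumerate iterator object

enumerate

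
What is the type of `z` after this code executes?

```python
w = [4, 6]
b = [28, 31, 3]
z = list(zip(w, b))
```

list(zip(...)) returns a list of tuples

list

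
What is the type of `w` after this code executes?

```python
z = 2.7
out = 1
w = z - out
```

float - int returns float (2.7 - 1 = 1.7)

float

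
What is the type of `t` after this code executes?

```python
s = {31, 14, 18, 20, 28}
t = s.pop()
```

Popping from a set of ints returns int

int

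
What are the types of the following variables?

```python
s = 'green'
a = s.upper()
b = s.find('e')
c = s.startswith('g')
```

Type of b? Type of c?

str.find() returns int; str.startswith() returns bool

int, bool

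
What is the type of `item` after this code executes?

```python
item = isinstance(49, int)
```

isinstance() returns bool

bool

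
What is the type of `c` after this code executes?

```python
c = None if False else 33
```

Ternary: condition is False, else branch (33) taken → int

int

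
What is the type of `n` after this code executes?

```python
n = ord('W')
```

ord() returns int (Unicode code point)

int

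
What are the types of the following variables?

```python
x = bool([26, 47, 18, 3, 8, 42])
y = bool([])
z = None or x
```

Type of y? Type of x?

bool() returns bool; bool() returns bool

bool, bool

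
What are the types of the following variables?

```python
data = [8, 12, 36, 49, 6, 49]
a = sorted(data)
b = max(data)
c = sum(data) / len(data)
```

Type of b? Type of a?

max of ints returns int; sorted() returns list

int, list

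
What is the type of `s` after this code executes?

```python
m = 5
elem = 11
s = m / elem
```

int / int always returns float in Python 3 (5 / 11 = 0.454545)

float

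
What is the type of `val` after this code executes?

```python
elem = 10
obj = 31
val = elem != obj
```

Comparison operators return bool

bool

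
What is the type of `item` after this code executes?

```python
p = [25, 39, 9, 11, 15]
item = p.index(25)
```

list.index() returns int

int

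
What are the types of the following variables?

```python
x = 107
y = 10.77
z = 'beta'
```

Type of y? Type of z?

y is float; z is str

float, str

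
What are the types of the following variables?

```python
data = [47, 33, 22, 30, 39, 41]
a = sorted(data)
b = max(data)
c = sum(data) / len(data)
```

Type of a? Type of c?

sorted() returns list; int / int returns float

list, float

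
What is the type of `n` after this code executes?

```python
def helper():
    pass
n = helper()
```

A function with no return statement returns None

NoneType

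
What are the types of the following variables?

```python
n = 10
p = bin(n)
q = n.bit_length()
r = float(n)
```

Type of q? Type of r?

int.bit_length() returns int; float() returns float

int, float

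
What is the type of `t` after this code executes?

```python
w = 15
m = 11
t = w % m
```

int % int returns int (15 % 11 = 4)

int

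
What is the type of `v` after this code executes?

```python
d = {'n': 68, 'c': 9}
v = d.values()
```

.values() returns a dict_values view object

dict_values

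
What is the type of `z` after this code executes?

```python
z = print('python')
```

print() returns None

NoneType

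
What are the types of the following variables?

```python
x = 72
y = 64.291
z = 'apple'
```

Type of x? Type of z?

x is int; z is str

int, str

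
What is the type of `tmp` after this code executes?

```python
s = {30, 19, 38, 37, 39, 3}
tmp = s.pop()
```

Popping from a set of ints returns int

int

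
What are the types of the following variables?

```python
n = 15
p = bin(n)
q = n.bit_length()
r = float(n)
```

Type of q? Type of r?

int.bit_length() returns int; float() returns float

int, float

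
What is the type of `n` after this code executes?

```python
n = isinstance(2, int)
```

isinstance() returns bool

bool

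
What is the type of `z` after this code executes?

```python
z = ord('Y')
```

ord() returns int (Unicode code point)

int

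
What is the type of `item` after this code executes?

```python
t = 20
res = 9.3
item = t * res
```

int * float returns float (20 * 9.3 = 186.0)

float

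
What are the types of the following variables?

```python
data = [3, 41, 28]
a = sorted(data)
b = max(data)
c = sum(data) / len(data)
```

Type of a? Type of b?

sorted() returns list; max of ints returns int

list, int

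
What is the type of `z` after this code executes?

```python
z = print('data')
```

print() returns None

NoneType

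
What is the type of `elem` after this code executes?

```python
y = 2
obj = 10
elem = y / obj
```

int / int always returns float in Python 3 (2 / 10 = 0.2)

float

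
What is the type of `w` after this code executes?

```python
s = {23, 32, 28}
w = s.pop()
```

Popping from a set of ints returns int

int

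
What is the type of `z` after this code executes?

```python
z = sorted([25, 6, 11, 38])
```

sorted() always returns list

list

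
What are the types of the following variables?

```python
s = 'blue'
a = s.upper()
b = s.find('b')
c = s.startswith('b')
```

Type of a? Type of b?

str.upper() returns str; str.find() returns int

str, int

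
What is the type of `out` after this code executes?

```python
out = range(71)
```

range() returns a range object

range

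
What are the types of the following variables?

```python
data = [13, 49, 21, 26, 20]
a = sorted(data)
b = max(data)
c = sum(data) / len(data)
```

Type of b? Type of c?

max of ints returns int; int / int returns float

int, float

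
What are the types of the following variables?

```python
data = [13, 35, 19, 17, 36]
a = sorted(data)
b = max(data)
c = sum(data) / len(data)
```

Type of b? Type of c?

max of ints returns int; int / int returns float

int, float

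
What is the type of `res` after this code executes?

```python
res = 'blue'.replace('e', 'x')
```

str.replace() returns str

str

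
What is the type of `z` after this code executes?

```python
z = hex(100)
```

hex() returns str representation

str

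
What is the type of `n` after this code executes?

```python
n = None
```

None has type NoneType

NoneType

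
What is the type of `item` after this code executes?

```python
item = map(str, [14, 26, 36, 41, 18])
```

map() returns a map iterator object

map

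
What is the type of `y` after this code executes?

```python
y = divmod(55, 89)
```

divmod() returns a tuple (quotient, remainder)

tuple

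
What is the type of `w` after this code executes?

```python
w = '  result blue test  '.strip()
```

str.strip() returns str

str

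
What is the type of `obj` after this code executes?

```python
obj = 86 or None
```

'or' returns first truthy value (86, int)

int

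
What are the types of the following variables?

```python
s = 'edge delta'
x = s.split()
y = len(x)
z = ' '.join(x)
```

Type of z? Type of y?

str.join() returns str; len() returns int

str, int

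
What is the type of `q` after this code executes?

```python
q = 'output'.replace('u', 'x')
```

str.replace() returns str

str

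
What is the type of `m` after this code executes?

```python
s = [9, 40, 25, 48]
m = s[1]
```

Indexing a list of ints returns int (s[1] = 40)

int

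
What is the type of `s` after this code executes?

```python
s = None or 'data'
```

'or' with None returns the other value ('data', str)

str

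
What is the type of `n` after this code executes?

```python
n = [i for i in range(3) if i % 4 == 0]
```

A list comprehension [...] produces a list

list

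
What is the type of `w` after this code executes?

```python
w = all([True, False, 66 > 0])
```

all() returns bool

bool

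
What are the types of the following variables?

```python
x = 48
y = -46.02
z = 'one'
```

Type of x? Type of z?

x is int; z is str

int, str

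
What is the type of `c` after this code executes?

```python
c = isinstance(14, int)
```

isinstance() returns bool

bool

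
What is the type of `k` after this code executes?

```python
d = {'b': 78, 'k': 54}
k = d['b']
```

Accessing dict[str, int] with key 'b' returns int value 78

int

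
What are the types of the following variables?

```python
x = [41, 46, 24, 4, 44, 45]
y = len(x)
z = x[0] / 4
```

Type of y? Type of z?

len() returns int; int / int returns float

int, float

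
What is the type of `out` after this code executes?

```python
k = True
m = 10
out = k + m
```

bool + int returns int (True is 1, so 1 + 10 = 11)

int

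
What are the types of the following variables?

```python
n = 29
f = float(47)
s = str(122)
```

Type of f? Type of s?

f is float; s is str

float, str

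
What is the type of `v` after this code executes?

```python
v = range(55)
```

range() returns a range object

range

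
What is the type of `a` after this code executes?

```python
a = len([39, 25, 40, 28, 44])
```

len() always returns int

int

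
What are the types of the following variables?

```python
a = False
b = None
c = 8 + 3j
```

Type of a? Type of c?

a is bool; c is complex

bool, complex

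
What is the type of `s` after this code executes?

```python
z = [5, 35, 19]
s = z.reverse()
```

list.reverse() returns None

NoneType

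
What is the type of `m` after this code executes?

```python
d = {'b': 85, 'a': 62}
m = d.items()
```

dict.items() returns a dict_items view

dict_items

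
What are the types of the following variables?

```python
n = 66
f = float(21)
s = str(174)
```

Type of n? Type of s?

n is int; s is str

int, str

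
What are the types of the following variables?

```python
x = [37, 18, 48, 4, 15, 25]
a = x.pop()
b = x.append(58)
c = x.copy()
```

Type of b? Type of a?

list.append() returns None; list.pop() returns the element (int)

NoneType, int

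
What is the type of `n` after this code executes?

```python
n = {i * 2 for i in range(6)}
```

A set comprehension {expr for x in iterable} produces a set

set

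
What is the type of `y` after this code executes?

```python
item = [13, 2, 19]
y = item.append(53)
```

list.append() returns None (mutates in place)

NoneType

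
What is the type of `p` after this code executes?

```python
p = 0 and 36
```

'and' returns the first falsy value (0, which is int)

int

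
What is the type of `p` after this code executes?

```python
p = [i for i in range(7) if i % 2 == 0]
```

A list comprehension [...] produces a list

list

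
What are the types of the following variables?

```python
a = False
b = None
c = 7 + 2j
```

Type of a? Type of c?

a is bool; c is complex

bool, complex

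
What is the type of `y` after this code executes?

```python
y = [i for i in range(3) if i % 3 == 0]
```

A list comprehension [...] produces a list

list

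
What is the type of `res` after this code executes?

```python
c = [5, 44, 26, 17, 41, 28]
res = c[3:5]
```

Slicing a list always returns a list

list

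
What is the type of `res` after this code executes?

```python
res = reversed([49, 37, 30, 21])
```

reversed() on a list returns a list_reverseiterator

list_reverseiterator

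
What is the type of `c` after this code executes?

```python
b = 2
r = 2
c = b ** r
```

int ** positive int returns int (2 ** 2 = 4)

int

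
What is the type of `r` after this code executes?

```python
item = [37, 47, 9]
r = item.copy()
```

list.copy() returns list

list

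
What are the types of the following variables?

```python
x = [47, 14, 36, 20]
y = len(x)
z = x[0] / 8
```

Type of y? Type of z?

len() returns int; int / int returns float

int, float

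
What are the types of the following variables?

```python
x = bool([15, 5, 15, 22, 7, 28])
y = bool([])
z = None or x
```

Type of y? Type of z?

bool() returns bool; None or <bool> returns the bool

bool, bool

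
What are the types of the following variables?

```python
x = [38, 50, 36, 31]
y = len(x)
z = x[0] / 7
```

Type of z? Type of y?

int / int returns float; len() returns int

float, int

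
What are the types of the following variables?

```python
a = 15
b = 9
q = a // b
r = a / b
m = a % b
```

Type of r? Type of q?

int / int returns float; int // int returns int

float, int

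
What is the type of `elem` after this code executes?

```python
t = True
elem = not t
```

'not' always returns bool

bool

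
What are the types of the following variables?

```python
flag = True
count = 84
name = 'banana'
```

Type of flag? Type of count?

flag is bool; count is int

bool, int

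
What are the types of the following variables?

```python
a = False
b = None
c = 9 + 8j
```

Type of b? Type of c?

b is NoneType; c is complex

NoneType, complex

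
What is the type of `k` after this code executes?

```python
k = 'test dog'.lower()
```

str.lower() returns str

str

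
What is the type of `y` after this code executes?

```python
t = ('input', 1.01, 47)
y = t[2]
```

Index 2 of tuple is 47 which is int

int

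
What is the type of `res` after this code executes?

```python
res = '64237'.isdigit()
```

str.isdigit() returns bool

bool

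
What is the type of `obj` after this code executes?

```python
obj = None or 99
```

'or' with None returns the other value (99, int)

int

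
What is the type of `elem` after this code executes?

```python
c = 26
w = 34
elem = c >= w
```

Comparison operators return bool

bool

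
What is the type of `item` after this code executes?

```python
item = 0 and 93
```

'and' returns the first falsy value (0, which is int)

int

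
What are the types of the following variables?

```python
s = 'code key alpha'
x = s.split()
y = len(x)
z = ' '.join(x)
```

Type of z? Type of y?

str.join() returns str; len() returns int

str, int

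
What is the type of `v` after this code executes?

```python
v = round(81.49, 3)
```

round() with ndigits arg returns float

float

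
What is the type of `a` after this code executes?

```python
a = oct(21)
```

oct() returns str representation

str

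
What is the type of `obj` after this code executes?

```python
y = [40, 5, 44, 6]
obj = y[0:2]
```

Slicing a list always returns a list

list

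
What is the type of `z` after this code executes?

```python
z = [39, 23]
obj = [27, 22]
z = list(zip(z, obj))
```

list(zip(...)) returns a list of tuples

list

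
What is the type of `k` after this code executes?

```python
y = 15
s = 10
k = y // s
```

int // int returns int (15 // 10 = 1)

int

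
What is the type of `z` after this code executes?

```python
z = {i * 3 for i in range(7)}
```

A set comprehension {expr for x in iterable} produces a set

set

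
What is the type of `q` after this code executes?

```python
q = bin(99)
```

bin() returns str representation

str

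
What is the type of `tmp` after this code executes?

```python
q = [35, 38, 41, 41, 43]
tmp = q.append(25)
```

list.append() returns None (mutates in place)

NoneType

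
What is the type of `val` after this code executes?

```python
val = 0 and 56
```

'and' returns the first falsy value (0, which is int)

int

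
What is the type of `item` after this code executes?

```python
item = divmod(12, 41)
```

divmod() returns a tuple (quotient, remainder)

tuple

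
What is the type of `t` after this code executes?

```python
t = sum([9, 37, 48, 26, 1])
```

sum() of ints returns int

int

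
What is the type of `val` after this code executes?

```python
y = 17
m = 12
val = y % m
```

int % int returns int (17 % 12 = 5)

int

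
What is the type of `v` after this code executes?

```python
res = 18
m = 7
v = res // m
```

int // int returns int (18 // 7 = 2)

int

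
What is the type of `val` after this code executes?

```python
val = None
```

None has type NoneType

NoneType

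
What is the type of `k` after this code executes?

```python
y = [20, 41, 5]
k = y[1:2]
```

Slicing a list always returns a list

list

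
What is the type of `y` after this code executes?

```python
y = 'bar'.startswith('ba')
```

str.startswith() returns bool

bool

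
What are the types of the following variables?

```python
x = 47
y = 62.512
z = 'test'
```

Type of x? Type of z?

x is int; z is str

int, str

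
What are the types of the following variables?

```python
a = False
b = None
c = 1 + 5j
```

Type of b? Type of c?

b is NoneType; c is complex

NoneType, complex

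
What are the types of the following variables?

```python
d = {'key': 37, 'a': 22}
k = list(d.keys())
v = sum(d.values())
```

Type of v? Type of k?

sum of int values returns int; list(...) returns list

int, list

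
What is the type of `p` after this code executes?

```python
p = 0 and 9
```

'and' returns the first falsy value (0, which is int)

int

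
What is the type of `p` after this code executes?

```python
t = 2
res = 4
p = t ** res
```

int ** positive int returns int (2 ** 4 = 16)

int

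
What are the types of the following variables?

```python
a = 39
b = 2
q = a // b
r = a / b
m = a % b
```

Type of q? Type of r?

int // int returns int; int / int returns float

int, float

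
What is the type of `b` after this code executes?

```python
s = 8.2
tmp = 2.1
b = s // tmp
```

float // float returns float (floor division preserves float type)

float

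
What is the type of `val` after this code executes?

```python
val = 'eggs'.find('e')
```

str.find() returns int (index, or -1)

int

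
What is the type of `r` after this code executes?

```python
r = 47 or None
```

'or' returns first truthy value (47, int)

int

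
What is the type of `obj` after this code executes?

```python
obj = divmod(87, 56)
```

divmod() returns a tuple (quotient, remainder)

tuple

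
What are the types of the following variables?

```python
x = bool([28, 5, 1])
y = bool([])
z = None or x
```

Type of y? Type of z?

bool() returns bool; None or <bool> returns the bool

bool, bool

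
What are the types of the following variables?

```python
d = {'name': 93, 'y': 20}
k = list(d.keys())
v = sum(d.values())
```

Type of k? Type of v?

list(...) returns list; sum of int values returns int

list, int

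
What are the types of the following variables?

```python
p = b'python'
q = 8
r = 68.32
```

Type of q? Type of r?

q is int; r is float

int, float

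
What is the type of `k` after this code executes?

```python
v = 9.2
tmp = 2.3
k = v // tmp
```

float // float returns float (floor division preserves float type)

float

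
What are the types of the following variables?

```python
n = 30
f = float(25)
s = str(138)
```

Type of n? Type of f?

n is int; f is float

int, float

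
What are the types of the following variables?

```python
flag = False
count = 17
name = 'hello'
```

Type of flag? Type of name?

flag is bool; name is str

bool, str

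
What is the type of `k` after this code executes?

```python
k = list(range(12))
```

list(range(...)) returns list

list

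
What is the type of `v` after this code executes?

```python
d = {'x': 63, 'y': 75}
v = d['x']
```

Accessing dict[str, int] with key 'x' returns int value 63

int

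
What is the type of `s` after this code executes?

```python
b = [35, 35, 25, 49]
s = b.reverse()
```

list.reverse() returns None

NoneType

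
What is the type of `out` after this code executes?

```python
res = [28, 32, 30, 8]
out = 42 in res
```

'in' operator returns bool

bool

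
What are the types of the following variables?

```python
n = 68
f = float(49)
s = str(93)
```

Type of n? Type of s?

n is int; s is str

int, str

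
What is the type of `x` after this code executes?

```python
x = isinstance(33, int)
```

isinstance() returns bool

bool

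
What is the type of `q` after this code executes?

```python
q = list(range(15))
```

list(range(...)) returns list

list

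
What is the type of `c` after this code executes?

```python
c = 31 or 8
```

'or' returns the first truthy value (31, which is int)

int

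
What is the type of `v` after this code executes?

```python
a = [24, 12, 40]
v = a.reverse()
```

list.reverse() returns None

NoneType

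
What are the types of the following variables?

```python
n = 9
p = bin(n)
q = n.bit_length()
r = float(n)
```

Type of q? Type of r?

int.bit_length() returns int; float() returns float

int, float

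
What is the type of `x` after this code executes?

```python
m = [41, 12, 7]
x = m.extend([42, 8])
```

list.extend() returns None

NoneType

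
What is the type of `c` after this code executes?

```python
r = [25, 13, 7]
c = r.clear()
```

list.clear() returns None

NoneType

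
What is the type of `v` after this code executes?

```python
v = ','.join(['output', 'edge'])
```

str.join() returns str

str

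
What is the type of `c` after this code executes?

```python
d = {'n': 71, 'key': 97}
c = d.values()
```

.values() returns a dict_values view object

dict_values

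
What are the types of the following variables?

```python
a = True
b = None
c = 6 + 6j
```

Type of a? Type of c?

a is bool; c is complex

bool, complex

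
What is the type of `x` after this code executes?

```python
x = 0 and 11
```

'and' returns the first falsy value (0, which is int)

int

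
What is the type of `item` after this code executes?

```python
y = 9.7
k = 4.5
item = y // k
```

float // float returns float (floor division preserves float type)

float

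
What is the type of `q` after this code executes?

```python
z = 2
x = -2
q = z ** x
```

int ** negative int returns float

float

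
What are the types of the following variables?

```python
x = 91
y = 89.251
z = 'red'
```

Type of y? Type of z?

y is float; z is str

float, str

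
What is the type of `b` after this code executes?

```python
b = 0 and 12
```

'and' returns the first falsy value (0, which is int)

int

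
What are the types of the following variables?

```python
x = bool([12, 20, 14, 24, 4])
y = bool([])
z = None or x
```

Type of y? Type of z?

bool() returns bool; None or <bool> returns the bool

bool, bool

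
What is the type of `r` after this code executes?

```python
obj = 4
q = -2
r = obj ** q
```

int ** negative int returns float

float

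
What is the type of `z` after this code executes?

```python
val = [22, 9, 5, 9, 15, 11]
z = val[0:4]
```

Slicing a list always returns a list

list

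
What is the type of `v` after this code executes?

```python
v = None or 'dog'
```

'or' with None returns the other value ('dog', str)

str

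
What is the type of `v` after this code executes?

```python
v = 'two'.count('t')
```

str.count() returns int

int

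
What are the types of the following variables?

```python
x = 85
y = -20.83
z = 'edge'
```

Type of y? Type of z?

y is float; z is str

float, str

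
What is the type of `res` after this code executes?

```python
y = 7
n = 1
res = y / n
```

int / int always returns float in Python 3 (7 / 1 = 7)

float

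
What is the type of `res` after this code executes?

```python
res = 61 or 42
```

'or' returns the first truthy value (61, which is int)

int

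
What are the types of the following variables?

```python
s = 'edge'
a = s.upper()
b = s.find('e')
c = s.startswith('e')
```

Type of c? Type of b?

str.startswith() returns bool; str.find() returns int

bool, int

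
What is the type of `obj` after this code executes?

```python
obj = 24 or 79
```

'or' returns the first truthy value (24, which is int)

int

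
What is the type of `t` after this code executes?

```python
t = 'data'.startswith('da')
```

str.startswith() returns bool

bool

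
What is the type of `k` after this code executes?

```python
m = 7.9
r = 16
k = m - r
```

float - int returns float (7.9 - 16 = -8.1)

float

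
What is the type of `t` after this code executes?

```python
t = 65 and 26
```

'and' returns the last value when all truthy (26, which is int)

int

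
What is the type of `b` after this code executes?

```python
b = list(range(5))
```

list(range(...)) returns list

list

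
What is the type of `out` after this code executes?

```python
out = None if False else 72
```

Ternary: condition is False, else branch (72) taken → int

int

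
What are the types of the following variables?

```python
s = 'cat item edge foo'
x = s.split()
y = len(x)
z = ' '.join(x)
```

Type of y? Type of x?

len() returns int; str.split() returns list

int, list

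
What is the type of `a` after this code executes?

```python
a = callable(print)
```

callable() returns bool

bool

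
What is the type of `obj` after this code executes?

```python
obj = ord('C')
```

ord() returns int (Unicode code point)

int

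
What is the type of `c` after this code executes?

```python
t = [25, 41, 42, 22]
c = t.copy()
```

list.copy() returns list

list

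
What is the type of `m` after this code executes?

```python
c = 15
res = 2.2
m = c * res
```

int * float returns float (15 * 2.2 = 33.0)

float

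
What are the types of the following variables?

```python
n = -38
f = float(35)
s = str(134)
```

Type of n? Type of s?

n is int; s is str

int, str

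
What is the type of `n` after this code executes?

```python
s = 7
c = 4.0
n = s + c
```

int + float returns float (7 + 4.0 = 11.0)

float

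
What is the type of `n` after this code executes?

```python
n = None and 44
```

'and' returns first falsy value (None)

NoneType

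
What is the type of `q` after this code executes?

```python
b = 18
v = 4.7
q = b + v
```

int + float returns float (18 + 4.7 = 22.7)

float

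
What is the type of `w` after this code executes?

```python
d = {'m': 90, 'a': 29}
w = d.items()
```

dict.items() returns a dict_items view

dict_items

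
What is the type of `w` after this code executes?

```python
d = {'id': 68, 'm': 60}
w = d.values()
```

.values() returns a dict_values view object

dict_values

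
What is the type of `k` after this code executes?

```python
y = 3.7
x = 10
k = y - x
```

float - int returns float (3.7 - 10 = -6.3)

float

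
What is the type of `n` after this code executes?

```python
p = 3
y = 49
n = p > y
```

Comparison operators return bool

bool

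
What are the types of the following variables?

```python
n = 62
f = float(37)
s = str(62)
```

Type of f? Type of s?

f is float; s is str

float, str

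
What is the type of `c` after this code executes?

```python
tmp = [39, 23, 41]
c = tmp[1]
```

Indexing a list of ints returns int (tmp[1] = 23)

int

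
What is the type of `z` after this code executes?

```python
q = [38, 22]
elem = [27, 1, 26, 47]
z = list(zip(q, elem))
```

list(zip(...)) returns a list of tuples

list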